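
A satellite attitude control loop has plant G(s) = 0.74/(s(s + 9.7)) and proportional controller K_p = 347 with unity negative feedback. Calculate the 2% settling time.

Closed-loop characteristic equation: s² + 9.7s + 256.8 = 0, so ω_n = 16.02 rad/s and ζ = 9.7/(2·16.02) = 0.3027.
2% settling time T_s ≈ 4/(ζω_n) = 4/4.85 = 0.825 s.

T_s ≈ 0.825 s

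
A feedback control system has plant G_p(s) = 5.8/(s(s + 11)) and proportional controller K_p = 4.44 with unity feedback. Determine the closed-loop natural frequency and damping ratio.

1 + K_p·G_p(s) = 0 gives s² + 11s + 25.75 = 0.
So ω_n² = 25.75 ⇒ ω_n = 5.075 rad/s, and ζ = 11/(2ω_n) = 1.08.

ω_n = 5.07 rad/s, ζ = 1.08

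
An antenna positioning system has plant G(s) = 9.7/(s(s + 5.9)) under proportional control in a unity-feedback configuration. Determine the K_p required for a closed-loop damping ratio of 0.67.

Closed-loop characteristic equation: s² + 5.9s + K_p·9.7 = 0.
So ω_n = √(9.7K_p) and 2ζω_n = 5.9, giving ζ = 5.9/(2√(9.7K_p)).
Setting ζ = 0.67: √(9.7K_p) = 5.9/(2·0.67) = 4.403, so K_p = 19.39/9.7 = 2.

K_p = 2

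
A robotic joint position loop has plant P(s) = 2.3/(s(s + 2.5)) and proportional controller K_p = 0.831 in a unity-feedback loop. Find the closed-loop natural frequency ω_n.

With unity feedback the closed-loop characteristic equation is s² + 2.5s + 0.831·2.3 = s² + 2.5s + 1.911 = 0.
So ω_n² = 1.911 ⇒ ω_n = 1.382 rad/s, and ζ = 2.5/(2ω_n) = 0.904.

ω_n = 1.38 rad/s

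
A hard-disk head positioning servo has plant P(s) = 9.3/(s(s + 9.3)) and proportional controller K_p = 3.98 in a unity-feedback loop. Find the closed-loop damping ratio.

1 + K_p·P(s) = 0 gives s² + 9.3s + 37.01 = 0.
So ω_n² = 37.01 ⇒ ω_n = 6.084 rad/s, and ζ = 9.3/(2ω_n) = 0.764.

ζ = 0.764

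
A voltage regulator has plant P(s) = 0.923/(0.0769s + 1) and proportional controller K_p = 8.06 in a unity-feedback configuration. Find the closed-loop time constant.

Closed loop: T(s) = K_p·P/(1+K_p·P) = 7.439/(0.0769s + 1 + 7.439), with pole at s = −(1 + 7.439)/0.0769 = −109.7.
Closed-loop time constant τ = 1/109.7 = 0.00911 s.

τ = 0.00911 s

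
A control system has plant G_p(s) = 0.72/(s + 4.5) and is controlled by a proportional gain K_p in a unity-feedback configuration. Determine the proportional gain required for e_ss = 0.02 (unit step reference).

K_p = 306

The loop is type 0, so e_ss(step) = 1/(1 + K_pos) with K_pos = K_p·G_p(0).
G_p(0) = 0.16. Require 1/(1 + K_p·0.16) = 0.02, so 1 + 0.16·K_p = 50.
K_p = (50 − 1)/0.16 = 306.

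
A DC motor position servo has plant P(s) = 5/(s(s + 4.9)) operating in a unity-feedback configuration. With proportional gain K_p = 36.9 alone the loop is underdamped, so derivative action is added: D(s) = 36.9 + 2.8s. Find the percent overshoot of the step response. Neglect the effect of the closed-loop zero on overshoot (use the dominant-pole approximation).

Forward path: (36.9 + 2.8s)·5/(s(s+4.9)). The closed-loop characteristic equation is s² + (4.9 + 5·2.8)s + 5·36.9 = 0.
That is s² + 18.9s + 184.5 = 0, so ω_n = 13.58 rad/s and ζ = 18.9/(2·13.58) = 0.6957.
%OS = 100·exp(−πζ/√(1−ζ²)) = 4.77%.

4.77%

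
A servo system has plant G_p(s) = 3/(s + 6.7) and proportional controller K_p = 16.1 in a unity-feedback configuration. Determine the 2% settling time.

T_s ≈ 0.0727 s

Closed-loop transfer function: T(s) = K_p·G_p(s)/(1 + K_p·G_p(s)) = 48.3/(s + 6.7 + 48.3) = 48.3/(s + 55).
Time constant τ = 1/55 = 0.01818 s, so the 2% settling time is about 4τ = 0.0727 s.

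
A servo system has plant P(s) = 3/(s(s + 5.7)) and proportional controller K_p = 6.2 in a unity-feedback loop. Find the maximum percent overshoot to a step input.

Closed-loop characteristic equation: s² + 5.7s + 18.6 = 0, so ω_n = 4.313 rad/s and ζ = 5.7/(2·4.313) = 0.6608.
%OS = 100·exp(−πζ/√(1−ζ²)) = 100·exp(−π·0.6608/√0.5633) = 6.29%.

6.29%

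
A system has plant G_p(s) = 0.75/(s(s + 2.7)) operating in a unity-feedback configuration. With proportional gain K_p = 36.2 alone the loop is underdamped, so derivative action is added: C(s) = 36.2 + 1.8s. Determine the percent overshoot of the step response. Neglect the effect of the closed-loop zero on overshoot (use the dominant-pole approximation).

26.6%

Forward path: (36.2 + 1.8s)·0.75/(s(s+2.7)). The closed-loop characteristic equation is s² + (2.7 + 0.75·1.8)s + 0.75·36.2 = 0.
That is s² + 4.05s + 27.15 = 0, so ω_n = 5.211 rad/s and ζ = 4.05/(2·5.211) = 0.3886.
%OS = 100·exp(−πζ/√(1−ζ²)) = 26.6%.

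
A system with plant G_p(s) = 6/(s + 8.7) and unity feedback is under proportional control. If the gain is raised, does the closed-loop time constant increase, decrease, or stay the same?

decrease

Closed-loop pole is at s = −(8.7+K_p·6); larger K_p moves it further left, so τ = 1/(8.7+K_p·6) decreases.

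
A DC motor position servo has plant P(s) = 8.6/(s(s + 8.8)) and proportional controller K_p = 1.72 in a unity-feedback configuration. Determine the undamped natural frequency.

1 + K_p·P(s) = 0 gives s² + 8.8s + 14.79 = 0.
Matching s² + 2ζω_n s + ω_n²: ω_n = √14.79 = 3.846 rad/s and 2ζω_n = 8.8, so ζ = 8.8/(2·3.846) = 1.14.

ω_n = 3.85 rad/s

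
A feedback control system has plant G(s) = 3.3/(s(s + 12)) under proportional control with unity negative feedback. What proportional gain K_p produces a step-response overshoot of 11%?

From %OS = 100·exp(−πζ/√(1−ζ²)) = 11%, ζ = −ln(0.11)/√(π²+ln²(0.11)) = 0.5749.
Characteristic equation s² + 12s + 3.3K_p = 0 gives ζ = 12/(2√(3.3K_p)).
Setting ζ = 0.5749: √(3.3K_p) = 12/(2·0.5749) = 10.44, so K_p = 108.9/3.3 = 33.

K_p = 33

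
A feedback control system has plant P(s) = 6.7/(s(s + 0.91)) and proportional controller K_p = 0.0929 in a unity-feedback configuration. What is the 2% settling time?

The closed-loop denominator s² + 0.91s + 0.6224 gives ω_n = √0.6224 = 0.7889 and ζ = 0.91/(2ω_n) = 0.5767.
2% settling time T_s ≈ 4/(ζω_n) = 4/0.455 = 8.79 s.

T_s ≈ 8.79 s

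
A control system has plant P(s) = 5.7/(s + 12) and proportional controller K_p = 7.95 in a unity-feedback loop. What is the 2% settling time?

T_s ≈ 0.0698 s

Closed-loop transfer function: T(s) = K_p·P(s)/(1 + K_p·P(s)) = 45.32/(s + 12 + 45.32) = 45.32/(s + 57.32).
Time constant τ = 1/57.32 = 0.01745 s, so the 2% settling time is about 4τ = 0.0698 s.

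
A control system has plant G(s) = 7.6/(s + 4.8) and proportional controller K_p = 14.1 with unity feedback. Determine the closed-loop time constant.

τ = 0.00893 s

Closed-loop transfer function: T(s) = K_p·G(s)/(1 + K_p·G(s)) = 107.2/(s + 4.8 + 107.2) = 107.2/(s + 112).
Time constant τ = 1/112 = 0.00893 s.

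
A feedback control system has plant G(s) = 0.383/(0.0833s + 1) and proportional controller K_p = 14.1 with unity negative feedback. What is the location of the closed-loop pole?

s = -76.83

Closed loop: T(s) = K_p·G/(1+K_p·G) = 5.4/(0.0833s + 1 + 5.4), with pole at s = −(1 + 5.4)/0.0833 = −76.83.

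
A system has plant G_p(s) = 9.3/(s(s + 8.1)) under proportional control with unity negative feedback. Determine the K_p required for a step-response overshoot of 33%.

From %OS = 100·exp(−πζ/√(1−ζ²)) = 33%, ζ = −ln(0.33)/√(π²+ln²(0.33)) = 0.3328.
Characteristic equation s² + 8.1s + 9.3K_p = 0 gives ζ = 8.1/(2√(9.3K_p)).
Setting ζ = 0.3328: √(9.3K_p) = 8.1/(2·0.3328) = 12.17, so K_p = 148.1/9.3 = 15.9.

K_p = 15.9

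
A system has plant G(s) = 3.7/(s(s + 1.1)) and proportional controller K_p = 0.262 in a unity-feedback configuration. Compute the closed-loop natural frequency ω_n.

ω_n = 0.985 rad/s

With unity feedback the closed-loop characteristic equation is s² + 1.1s + 0.262·3.7 = s² + 1.1s + 0.9694 = 0.
Matching s² + 2ζω_n s + ω_n²: ω_n = √0.9694 = 0.9846 rad/s and 2ζω_n = 1.1, so ζ = 1.1/(2·0.9846) = 0.559.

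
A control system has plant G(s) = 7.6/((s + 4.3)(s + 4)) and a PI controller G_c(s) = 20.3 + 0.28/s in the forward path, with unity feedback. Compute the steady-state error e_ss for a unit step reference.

0

The open loop G_c(s)G(s) has a pole at the origin (type 1), so the static position error constant is infinite and e_ss = 1/(1+∞) = 0.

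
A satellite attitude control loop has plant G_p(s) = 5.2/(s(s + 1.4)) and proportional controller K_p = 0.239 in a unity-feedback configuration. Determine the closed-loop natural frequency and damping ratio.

ω_n = 1.11 rad/s, ζ = 0.628

The closed-loop denominator is s(s+1.4) + 0.239·5.2 = s² + 1.4s + 1.243.
So ω_n² = 1.243 ⇒ ω_n = 1.115 rad/s, and ζ = 1.4/(2ω_n) = 0.628.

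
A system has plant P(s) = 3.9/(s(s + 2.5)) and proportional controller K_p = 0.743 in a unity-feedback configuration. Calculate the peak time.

The closed-loop denominator s² + 2.5s + 2.898 gives ω_n = √2.898 = 1.702 and ζ = 2.5/(2ω_n) = 0.7343.
Damped frequency ω_d = ω_n√(1−ζ²) = 1.156 rad/s, so peak time T_p = π/ω_d = 2.72 s.

T_p = 2.72 s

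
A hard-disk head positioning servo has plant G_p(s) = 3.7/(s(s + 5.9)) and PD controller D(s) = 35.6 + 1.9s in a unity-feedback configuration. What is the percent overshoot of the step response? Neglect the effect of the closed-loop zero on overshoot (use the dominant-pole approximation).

11.7%

Forward path: (35.6 + 1.9s)·3.7/(s(s+5.9)). The closed-loop characteristic equation is s² + (5.9 + 3.7·1.9)s + 3.7·35.6 = 0.
That is s² + 12.93s + 131.7 = 0, so ω_n = 11.48 rad/s and ζ = 12.93/(2·11.48) = 0.5633.
%OS = 100·exp(−πζ/√(1−ζ²)) = 11.7%.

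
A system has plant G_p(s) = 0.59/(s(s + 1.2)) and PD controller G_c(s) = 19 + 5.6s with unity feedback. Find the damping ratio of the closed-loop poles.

Forward path: (19 + 5.6s)·0.59/(s(s+1.2)). The closed-loop characteristic equation is s² + (1.2 + 0.59·5.6)s + 0.59·19 = 0.
That is s² + 4.504s + 11.21 = 0, so ω_n = 3.348 rad/s and ζ = 4.504/(2·3.348) = 0.6726.

ζ = 0.673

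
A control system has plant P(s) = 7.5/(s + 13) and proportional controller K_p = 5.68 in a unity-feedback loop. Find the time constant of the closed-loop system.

τ = 0.018 s

Closed-loop transfer function: T(s) = K_p·P(s)/(1 + K_p·P(s)) = 42.6/(s + 13 + 42.6) = 42.6/(s + 55.6).
Time constant τ = 1/55.6 = 0.018 s.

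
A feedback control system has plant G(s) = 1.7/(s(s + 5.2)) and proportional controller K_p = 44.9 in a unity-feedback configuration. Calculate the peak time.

From 1 + K_pG(s) = 0: s² + 5.2s + 76.33 = 0 ⇒ ω_n = 8.737, ζ = 0.2976.
Damped frequency ω_d = ω_n√(1−ζ²) = 8.341 rad/s, so peak time T_p = π/ω_d = 0.377 s.

T_p = 0.377 s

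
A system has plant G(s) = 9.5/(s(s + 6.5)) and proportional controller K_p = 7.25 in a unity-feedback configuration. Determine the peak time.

T_p = 0.411 s

The closed-loop denominator s² + 6.5s + 68.88 gives ω_n = √68.88 = 8.299 and ζ = 6.5/(2ω_n) = 0.3916.
Damped frequency ω_d = ω_n√(1−ζ²) = 7.636 rad/s, so peak time T_p = π/ω_d = 0.411 s.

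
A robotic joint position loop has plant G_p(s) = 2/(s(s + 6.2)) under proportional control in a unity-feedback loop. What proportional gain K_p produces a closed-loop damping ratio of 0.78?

K_p = 7.9

Closed-loop characteristic equation: s² + 6.2s + K_p·2 = 0.
So ω_n = √(2K_p) and 2ζω_n = 6.2, giving ζ = 6.2/(2√(2K_p)).
Setting ζ = 0.78: √(2K_p) = 6.2/(2·0.78) = 3.974, so K_p = 15.8/2 = 7.9.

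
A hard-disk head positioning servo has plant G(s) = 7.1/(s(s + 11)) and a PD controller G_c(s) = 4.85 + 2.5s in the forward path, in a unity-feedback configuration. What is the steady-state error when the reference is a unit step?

The open loop G_c(s)G(s) has a pole at the origin (type 1), so the static position error constant is infinite and e_ss = 1/(1+∞) = 0.

0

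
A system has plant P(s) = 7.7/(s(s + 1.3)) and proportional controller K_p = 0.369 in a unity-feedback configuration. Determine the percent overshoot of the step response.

The closed-loop denominator s² + 1.3s + 2.841 gives ω_n = √2.841 = 1.686 and ζ = 1.3/(2ω_n) = 0.3856.
%OS = 100·exp(−πζ/√(1−ζ²)) = 100·exp(−π·0.3856/√0.8513) = 26.9%.

26.9%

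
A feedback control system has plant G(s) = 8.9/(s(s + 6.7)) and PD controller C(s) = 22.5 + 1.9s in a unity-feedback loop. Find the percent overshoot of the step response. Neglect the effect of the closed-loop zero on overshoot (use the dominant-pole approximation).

Forward path: (22.5 + 1.9s)·8.9/(s(s+6.7)). The closed-loop characteristic equation is s² + (6.7 + 8.9·1.9)s + 8.9·22.5 = 0.
That is s² + 23.61s + 200.2 = 0, so ω_n = 14.15 rad/s and ζ = 23.61/(2·14.15) = 0.8342.
%OS = 100·exp(−πζ/√(1−ζ²)) = 0.863%.

0.863%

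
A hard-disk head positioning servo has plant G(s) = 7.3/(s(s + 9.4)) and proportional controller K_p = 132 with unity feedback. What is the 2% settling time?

From 1 + K_pG(s) = 0: s² + 9.4s + 963.6 = 0 ⇒ ω_n = 31.04, ζ = 0.1514.
2% settling time T_s ≈ 4/(ζω_n) = 4/4.7 = 0.851 s.

T_s ≈ 0.851 s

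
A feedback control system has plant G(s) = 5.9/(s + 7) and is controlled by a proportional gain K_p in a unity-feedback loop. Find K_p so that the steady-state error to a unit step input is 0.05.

K_p = 22.5

The loop is type 0, so e_ss(step) = 1/(1 + K_pos) with K_pos = K_p·G(0).
G(0) = 0.8429. Require 1/(1 + K_p·0.8429) = 0.05, so 1 + 0.8429·K_p = 20.
K_p = (20 − 1)/0.8429 = 22.5.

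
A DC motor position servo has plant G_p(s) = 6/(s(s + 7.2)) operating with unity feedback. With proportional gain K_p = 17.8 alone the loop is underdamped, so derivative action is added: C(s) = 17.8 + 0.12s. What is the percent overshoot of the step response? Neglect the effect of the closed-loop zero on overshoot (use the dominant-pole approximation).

27.2%

Forward path: (17.8 + 0.12s)·6/(s(s+7.2)). The closed-loop characteristic equation is s² + (7.2 + 6·0.12)s + 6·17.8 = 0.
That is s² + 7.92s + 106.8 = 0, so ω_n = 10.33 rad/s and ζ = 7.92/(2·10.33) = 0.3832.
%OS = 100·exp(−πζ/√(1−ζ²)) = 27.2%.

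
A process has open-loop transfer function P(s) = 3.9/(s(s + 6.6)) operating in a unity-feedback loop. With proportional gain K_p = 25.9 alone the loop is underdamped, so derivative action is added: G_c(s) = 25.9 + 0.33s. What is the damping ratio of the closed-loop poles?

ζ = 0.392

Forward path: (25.9 + 0.33s)·3.9/(s(s+6.6)). The closed-loop characteristic equation is s² + (6.6 + 3.9·0.33)s + 3.9·25.9 = 0.
That is s² + 7.887s + 101 = 0, so ω_n = 10.05 rad/s and ζ = 7.887/(2·10.05) = 0.3924.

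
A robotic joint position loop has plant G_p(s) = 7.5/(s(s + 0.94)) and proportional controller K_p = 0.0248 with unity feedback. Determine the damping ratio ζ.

The closed-loop denominator is s(s+0.94) + 0.0248·7.5 = s² + 0.94s + 0.186.
So ω_n² = 0.186 ⇒ ω_n = 0.4313 rad/s, and ζ = 0.94/(2ω_n) = 1.09.

ζ = 1.09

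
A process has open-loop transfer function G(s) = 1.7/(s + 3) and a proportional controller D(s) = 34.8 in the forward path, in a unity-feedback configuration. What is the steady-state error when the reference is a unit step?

0.0483

The loop is type 0. Static position error constant K_pos = D(0)·G(0) = 34.8·0.5667 = 19.72.
Steady-state error to a unit step: e_ss = 1/(1+K_pos) = 1/20.72 = 0.0483.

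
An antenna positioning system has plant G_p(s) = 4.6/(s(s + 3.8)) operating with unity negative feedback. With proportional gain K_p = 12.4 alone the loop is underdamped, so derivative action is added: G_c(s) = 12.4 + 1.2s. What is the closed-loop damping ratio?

Forward path: (12.4 + 1.2s)·4.6/(s(s+3.8)). The closed-loop characteristic equation is s² + (3.8 + 4.6·1.2)s + 4.6·12.4 = 0.
That is s² + 9.32s + 57.04 = 0, so ω_n = 7.552 rad/s and ζ = 9.32/(2·7.552) = 0.617.

ζ = 0.617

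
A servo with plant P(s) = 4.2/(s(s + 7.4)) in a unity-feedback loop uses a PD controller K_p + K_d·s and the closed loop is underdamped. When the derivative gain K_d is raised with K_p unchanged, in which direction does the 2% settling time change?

decrease

Characteristic equation s² + (7.4 + 4.2K_d)s + 4.2K_p = 0: raising K_d increases ζω_n = (7.4+4.2K_d)/2 while the loop stays underdamped, so T_s ≈ 4/(ζω_n) decreases.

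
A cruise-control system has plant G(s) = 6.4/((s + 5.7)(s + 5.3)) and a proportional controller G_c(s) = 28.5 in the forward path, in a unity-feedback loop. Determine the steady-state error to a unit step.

The loop is type 0. Static position error constant K_pos = G_c(0)·G(0) = 28.5·0.2119 = 6.038.
Steady-state error to a unit step: e_ss = 1/(1+K_pos) = 1/7.038 = 0.142.

0.142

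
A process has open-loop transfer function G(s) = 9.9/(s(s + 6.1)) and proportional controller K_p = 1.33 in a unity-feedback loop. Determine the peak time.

Closed-loop characteristic equation: s² + 6.1s + 13.17 = 0, so ω_n = 3.629 rad/s and ζ = 6.1/(2·3.629) = 0.8405.
Damped frequency ω_d = ω_n√(1−ζ²) = 1.966 rad/s, so peak time T_p = π/ω_d = 1.6 s.

T_p = 1.6 s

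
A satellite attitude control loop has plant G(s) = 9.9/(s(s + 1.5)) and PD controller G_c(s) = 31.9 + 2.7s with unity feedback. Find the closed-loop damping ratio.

ζ = 0.794

Forward path: (31.9 + 2.7s)·9.9/(s(s+1.5)). The closed-loop characteristic equation is s² + (1.5 + 9.9·2.7)s + 9.9·31.9 = 0.
That is s² + 28.23s + 315.8 = 0, so ω_n = 17.77 rad/s and ζ = 28.23/(2·17.77) = 0.7943.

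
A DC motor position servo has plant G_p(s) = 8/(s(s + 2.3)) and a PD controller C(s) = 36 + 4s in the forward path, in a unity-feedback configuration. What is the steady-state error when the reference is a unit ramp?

0.00799

The loop has one pole at the origin (type 1). Velocity error constant K_v = lim_{s→0} s·C(s)G_p(s) = 36·8/2.3 = 125.2.
Steady-state error to a unit ramp: e_ss = 1/K_v = 0.00799.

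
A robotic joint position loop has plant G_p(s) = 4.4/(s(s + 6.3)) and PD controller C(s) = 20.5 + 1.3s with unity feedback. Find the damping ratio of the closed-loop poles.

Forward path: (20.5 + 1.3s)·4.4/(s(s+6.3)). The closed-loop characteristic equation is s² + (6.3 + 4.4·1.3)s + 4.4·20.5 = 0.
That is s² + 12.02s + 90.2 = 0, so ω_n = 9.497 rad/s and ζ = 12.02/(2·9.497) = 0.6328.

ζ = 0.633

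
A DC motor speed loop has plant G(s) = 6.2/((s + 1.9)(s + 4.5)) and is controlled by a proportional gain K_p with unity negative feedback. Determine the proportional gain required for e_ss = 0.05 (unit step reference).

K_p = 26.2

The loop is type 0, so e_ss(step) = 1/(1 + K_pos) with K_pos = K_p·G(0).
G(0) = 0.7251. Require 1/(1 + K_p·0.7251) = 0.05, so 1 + 0.7251·K_p = 20.
K_p = (20 − 1)/0.7251 = 26.2.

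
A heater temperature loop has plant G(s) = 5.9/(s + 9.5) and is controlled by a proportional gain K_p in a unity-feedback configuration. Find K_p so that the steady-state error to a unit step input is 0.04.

For a type-0 loop with proportional control, e_ss = 1/(1 + K_p·G(0)).
G(0) = 0.6211. Require 1/(1 + K_p·0.6211) = 0.04, so 1 + 0.6211·K_p = 25.
K_p = (25 − 1)/0.6211 = 38.6.

K_p = 38.6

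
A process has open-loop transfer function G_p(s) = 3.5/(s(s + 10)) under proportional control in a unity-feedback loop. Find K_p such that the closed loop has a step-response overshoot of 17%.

From %OS = 100·exp(−πζ/√(1−ζ²)) = 17%, ζ = −ln(0.17)/√(π²+ln²(0.17)) = 0.4913.
Characteristic equation s² + 10s + 3.5K_p = 0 gives ζ = 10/(2√(3.5K_p)).
Setting ζ = 0.4913: √(3.5K_p) = 10/(2·0.4913) = 10.18, so K_p = 103.6/3.5 = 29.6.

K_p = 29.6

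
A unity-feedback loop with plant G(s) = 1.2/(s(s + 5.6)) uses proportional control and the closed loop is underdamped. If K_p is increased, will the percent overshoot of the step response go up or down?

Characteristic equation s² + 5.6s + K_p·1.2 = 0: raising K_p raises ω_n while 2ζω_n = 5.6 is fixed, so ζ falls and overshoot grows.

increase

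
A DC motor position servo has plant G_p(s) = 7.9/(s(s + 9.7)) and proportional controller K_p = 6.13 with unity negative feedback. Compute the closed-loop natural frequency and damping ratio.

ω_n = 6.96 rad/s, ζ = 0.697

With unity feedback the closed-loop characteristic equation is s² + 9.7s + 6.13·7.9 = s² + 9.7s + 48.43 = 0.
Matching s² + 2ζω_n s + ω_n²: ω_n = √48.43 = 6.959 rad/s and 2ζω_n = 9.7, so ζ = 9.7/(2·6.959) = 0.697.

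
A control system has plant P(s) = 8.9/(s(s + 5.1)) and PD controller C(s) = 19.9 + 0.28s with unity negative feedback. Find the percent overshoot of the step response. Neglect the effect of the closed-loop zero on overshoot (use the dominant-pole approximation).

Forward path: (19.9 + 0.28s)·8.9/(s(s+5.1)). The closed-loop characteristic equation is s² + (5.1 + 8.9·0.28)s + 8.9·19.9 = 0.
That is s² + 7.592s + 177.1 = 0, so ω_n = 13.31 rad/s and ζ = 7.592/(2·13.31) = 0.2852.
%OS = 100·exp(−πζ/√(1−ζ²)) = 39.3%.

39.3%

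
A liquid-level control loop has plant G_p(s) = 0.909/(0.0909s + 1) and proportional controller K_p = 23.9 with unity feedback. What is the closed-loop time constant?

Closed loop: T(s) = K_p·G_p/(1+K_p·G_p) = 21.73/(0.0909s + 1 + 21.73), with pole at s = −(1 + 21.73)/0.0909 = −250.
Closed-loop time constant τ = 1/250 = 0.004 s.

τ = 0.004 s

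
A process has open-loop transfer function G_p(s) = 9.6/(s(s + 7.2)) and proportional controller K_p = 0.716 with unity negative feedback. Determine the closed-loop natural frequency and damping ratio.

1 + K_p·G_p(s) = 0 gives s² + 7.2s + 6.874 = 0.
So ω_n² = 6.874 ⇒ ω_n = 2.622 rad/s, and ζ = 7.2/(2ω_n) = 1.37.

ω_n = 2.62 rad/s, ζ = 1.37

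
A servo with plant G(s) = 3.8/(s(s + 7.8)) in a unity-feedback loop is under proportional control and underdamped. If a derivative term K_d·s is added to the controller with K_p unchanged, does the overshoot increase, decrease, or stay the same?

decrease

The derivative term adds K·K_d to the s-coefficient of the characteristic equation, raising 2ζω_n while ω_n is unchanged; ζ increases, so overshoot decreases.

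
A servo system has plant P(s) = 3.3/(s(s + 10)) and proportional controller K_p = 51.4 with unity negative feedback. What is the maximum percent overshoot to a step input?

27.1%

Closed-loop characteristic equation: s² + 10s + 169.6 = 0, so ω_n = 13.02 rad/s and ζ = 10/(2·13.02) = 0.3839.
%OS = 100·exp(−πζ/√(1−ζ²)) = 100·exp(−π·0.3839/√0.8526) = 27.1%.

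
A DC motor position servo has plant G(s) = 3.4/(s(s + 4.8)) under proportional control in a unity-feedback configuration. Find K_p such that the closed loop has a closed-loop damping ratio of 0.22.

Closed-loop characteristic equation: s² + 4.8s + K_p·3.4 = 0.
So ω_n = √(3.4K_p) and 2ζω_n = 4.8, giving ζ = 4.8/(2√(3.4K_p)).
Setting ζ = 0.22: √(3.4K_p) = 4.8/(2·0.22) = 10.91, so K_p = 119/3.4 = 35.

K_p = 35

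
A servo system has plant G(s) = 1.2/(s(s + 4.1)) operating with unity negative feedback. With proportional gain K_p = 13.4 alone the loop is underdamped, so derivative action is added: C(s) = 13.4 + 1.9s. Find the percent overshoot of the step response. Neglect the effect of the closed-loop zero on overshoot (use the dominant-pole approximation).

1.62%

Forward path: (13.4 + 1.9s)·1.2/(s(s+4.1)). The closed-loop characteristic equation is s² + (4.1 + 1.2·1.9)s + 1.2·13.4 = 0.
That is s² + 6.38s + 16.08 = 0, so ω_n = 4.01 rad/s and ζ = 6.38/(2·4.01) = 0.7955.
%OS = 100·exp(−πζ/√(1−ζ²)) = 1.62%.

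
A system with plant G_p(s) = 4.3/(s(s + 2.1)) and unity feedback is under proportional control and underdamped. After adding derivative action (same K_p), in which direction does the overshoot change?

The derivative term adds K·K_d to the s-coefficient of the characteristic equation, raising 2ζω_n while ω_n is unchanged; ζ increases, so overshoot decreases.

decrease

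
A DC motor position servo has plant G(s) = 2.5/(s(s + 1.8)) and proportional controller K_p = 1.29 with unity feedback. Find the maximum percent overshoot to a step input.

The closed-loop denominator s² + 1.8s + 3.225 gives ω_n = √3.225 = 1.796 and ζ = 1.8/(2ω_n) = 0.5012.
%OS = 100·exp(−πζ/√(1−ζ²)) = 100·exp(−π·0.5012/√0.7488) = 16.2%.

16.2%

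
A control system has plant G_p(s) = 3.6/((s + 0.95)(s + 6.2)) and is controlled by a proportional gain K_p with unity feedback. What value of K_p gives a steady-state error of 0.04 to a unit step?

K_p = 39.3

The loop is type 0, so e_ss(step) = 1/(1 + K_pos) with K_pos = K_p·G_p(0).
G_p(0) = 0.6112. Require 1/(1 + K_p·0.6112) = 0.04, so 1 + 0.6112·K_p = 25.
K_p = (25 − 1)/0.6112 = 39.3.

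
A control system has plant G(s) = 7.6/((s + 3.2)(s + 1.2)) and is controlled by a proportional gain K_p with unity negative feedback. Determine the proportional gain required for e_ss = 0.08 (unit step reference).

Steady-state error for a unit step on this type-0 loop is 1/(1 + K_p·G(0)).
G(0) = 1.979. Require 1/(1 + K_p·1.979) = 0.08, so 1 + 1.979·K_p = 12.5.
K_p = (12.5 − 1)/1.979 = 5.81.

K_p = 5.81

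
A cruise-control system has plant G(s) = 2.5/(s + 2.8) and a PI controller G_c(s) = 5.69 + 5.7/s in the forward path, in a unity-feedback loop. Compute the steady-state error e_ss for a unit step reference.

The open loop G_c(s)G(s) has a pole at the origin (type 1), so the static position error constant is infinite and e_ss = 1/(1+∞) = 0.

0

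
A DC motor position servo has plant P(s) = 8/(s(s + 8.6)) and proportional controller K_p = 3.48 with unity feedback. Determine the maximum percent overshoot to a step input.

1.21%

Closed-loop characteristic equation: s² + 8.6s + 27.84 = 0, so ω_n = 5.276 rad/s and ζ = 8.6/(2·5.276) = 0.815.
%OS = 100·exp(−πζ/√(1−ζ²)) = 100·exp(−π·0.815/√0.3358) = 1.21%.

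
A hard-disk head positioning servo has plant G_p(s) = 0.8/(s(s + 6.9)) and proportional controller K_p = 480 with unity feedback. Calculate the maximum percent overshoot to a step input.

57%

Closed-loop characteristic equation: s² + 6.9s + 384 = 0, so ω_n = 19.6 rad/s and ζ = 6.9/(2·19.6) = 0.1761.
%OS = 100·exp(−πζ/√(1−ζ²)) = 100·exp(−π·0.1761/√0.969) = 57%.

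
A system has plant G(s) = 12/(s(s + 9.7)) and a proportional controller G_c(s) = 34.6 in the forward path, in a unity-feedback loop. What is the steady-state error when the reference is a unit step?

0

The open loop G_c(s)G(s) has a pole at the origin (type 1), so the static position error constant is infinite and e_ss = 1/(1+∞) = 0.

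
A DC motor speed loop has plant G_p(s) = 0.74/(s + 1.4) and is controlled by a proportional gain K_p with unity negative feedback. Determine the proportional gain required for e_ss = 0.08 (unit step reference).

K_p = 21.8

The loop is type 0, so e_ss(step) = 1/(1 + K_pos) with K_pos = K_p·G_p(0).
G_p(0) = 0.5286. Require 1/(1 + K_p·0.5286) = 0.08, so 1 + 0.5286·K_p = 12.5.
K_p = (12.5 − 1)/0.5286 = 21.8.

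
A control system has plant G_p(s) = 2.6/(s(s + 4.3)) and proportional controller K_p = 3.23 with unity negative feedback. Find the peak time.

The closed-loop denominator s² + 4.3s + 8.398 gives ω_n = √8.398 = 2.898 and ζ = 4.3/(2ω_n) = 0.7419.
Damped frequency ω_d = ω_n√(1−ζ²) = 1.943 rad/s, so peak time T_p = π/ω_d = 1.62 s.

T_p = 1.62 s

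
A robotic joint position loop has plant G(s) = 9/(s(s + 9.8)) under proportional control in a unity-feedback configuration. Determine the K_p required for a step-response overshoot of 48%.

From %OS = 100·exp(−πζ/√(1−ζ²)) = 48%, ζ = −ln(0.48)/√(π²+ln²(0.48)) = 0.2275.
Characteristic equation s² + 9.8s + 9K_p = 0 gives ζ = 9.8/(2√(9K_p)).
Setting ζ = 0.2275: √(9K_p) = 9.8/(2·0.2275) = 21.54, so K_p = 463.9/9 = 51.5.

K_p = 51.5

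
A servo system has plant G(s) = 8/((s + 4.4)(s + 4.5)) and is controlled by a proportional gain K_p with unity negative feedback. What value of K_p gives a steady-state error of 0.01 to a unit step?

For a type-0 loop with proportional control, e_ss = 1/(1 + K_p·G(0)).
G(0) = 0.404. Require 1/(1 + K_p·0.404) = 0.01, so 1 + 0.404·K_p = 100.
K_p = (100 − 1)/0.404 = 245.

K_p = 245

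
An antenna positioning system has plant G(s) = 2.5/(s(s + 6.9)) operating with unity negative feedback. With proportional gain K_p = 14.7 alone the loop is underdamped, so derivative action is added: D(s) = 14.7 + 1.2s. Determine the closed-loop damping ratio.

Forward path: (14.7 + 1.2s)·2.5/(s(s+6.9)). The closed-loop characteristic equation is s² + (6.9 + 2.5·1.2)s + 2.5·14.7 = 0.
That is s² + 9.9s + 36.75 = 0, so ω_n = 6.062 rad/s and ζ = 9.9/(2·6.062) = 0.8165.

ζ = 0.817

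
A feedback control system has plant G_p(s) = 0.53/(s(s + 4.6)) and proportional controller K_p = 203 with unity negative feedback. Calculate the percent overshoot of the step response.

From 1 + K_pG_p(s) = 0: s² + 4.6s + 107.6 = 0 ⇒ ω_n = 10.37, ζ = 0.2217.
%OS = 100·exp(−πζ/√(1−ζ²)) = 100·exp(−π·0.2217/√0.9508) = 48.9%.

48.9%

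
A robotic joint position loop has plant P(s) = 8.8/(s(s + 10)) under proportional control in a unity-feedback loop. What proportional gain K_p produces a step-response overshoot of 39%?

From %OS = 100·exp(−πζ/√(1−ζ²)) = 39%, ζ = −ln(0.39)/√(π²+ln²(0.39)) = 0.2871.
Characteristic equation s² + 10s + 8.8K_p = 0 gives ζ = 10/(2√(8.8K_p)).
Setting ζ = 0.2871: √(8.8K_p) = 10/(2·0.2871) = 17.42, so K_p = 303.3/8.8 = 34.5.

K_p = 34.5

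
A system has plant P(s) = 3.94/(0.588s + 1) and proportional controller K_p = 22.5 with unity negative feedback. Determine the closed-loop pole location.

Closed loop: T(s) = K_p·P/(1+K_p·P) = 88.65/(0.588s + 1 + 88.65), with pole at s = −(1 + 88.65)/0.588 = −152.5.

s = -152.5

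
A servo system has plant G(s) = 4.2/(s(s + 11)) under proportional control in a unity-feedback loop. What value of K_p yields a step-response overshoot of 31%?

From %OS = 100·exp(−πζ/√(1−ζ²)) = 31%, ζ = −ln(0.31)/√(π²+ln²(0.31)) = 0.3493.
Characteristic equation s² + 11s + 4.2K_p = 0 gives ζ = 11/(2√(4.2K_p)).
Setting ζ = 0.3493: √(4.2K_p) = 11/(2·0.3493) = 15.75, so K_p = 247.9/4.2 = 59.

K_p = 59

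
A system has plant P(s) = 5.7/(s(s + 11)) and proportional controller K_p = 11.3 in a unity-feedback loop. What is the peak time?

T_p = 0.538 s

From 1 + K_pP(s) = 0: s² + 11s + 64.41 = 0 ⇒ ω_n = 8.026, ζ = 0.6853.
Damped frequency ω_d = ω_n√(1−ζ²) = 5.845 rad/s, so peak time T_p = π/ω_d = 0.538 s.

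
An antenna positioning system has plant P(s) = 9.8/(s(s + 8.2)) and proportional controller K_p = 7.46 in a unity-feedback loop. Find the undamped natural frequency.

ω_n = 8.55 rad/s

With unity feedback the closed-loop characteristic equation is s² + 8.2s + 7.46·9.8 = s² + 8.2s + 73.11 = 0.
So ω_n² = 73.11 ⇒ ω_n = 8.55 rad/s, and ζ = 8.2/(2ω_n) = 0.48.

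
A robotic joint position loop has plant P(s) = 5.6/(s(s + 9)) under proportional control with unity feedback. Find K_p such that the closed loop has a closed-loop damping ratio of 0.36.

Closed-loop characteristic equation: s² + 9s + K_p·5.6 = 0.
So ω_n = √(5.6K_p) and 2ζω_n = 9, giving ζ = 9/(2√(5.6K_p)).
Setting ζ = 0.36: √(5.6K_p) = 9/(2·0.36) = 12.5, so K_p = 156.2/5.6 = 27.9.

K_p = 27.9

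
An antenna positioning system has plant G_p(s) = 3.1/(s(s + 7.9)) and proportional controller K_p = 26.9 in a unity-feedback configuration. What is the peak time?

Closed-loop characteristic equation: s² + 7.9s + 83.39 = 0, so ω_n = 9.132 rad/s and ζ = 7.9/(2·9.132) = 0.4326.
Damped frequency ω_d = ω_n√(1−ζ²) = 8.233 rad/s, so peak time T_p = π/ω_d = 0.382 s.

T_p = 0.382 s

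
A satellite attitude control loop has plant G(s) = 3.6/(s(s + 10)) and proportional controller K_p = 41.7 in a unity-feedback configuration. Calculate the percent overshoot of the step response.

Closed-loop characteristic equation: s² + 10s + 150.1 = 0, so ω_n = 12.25 rad/s and ζ = 10/(2·12.25) = 0.4081.
%OS = 100·exp(−πζ/√(1−ζ²)) = 100·exp(−π·0.4081/√0.8335) = 24.6%.

24.6%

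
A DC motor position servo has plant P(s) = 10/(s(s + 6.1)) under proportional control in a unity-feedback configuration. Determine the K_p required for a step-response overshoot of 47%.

From %OS = 100·exp(−πζ/√(1−ζ²)) = 47%, ζ = −ln(0.47)/√(π²+ln²(0.47)) = 0.2337.
Characteristic equation s² + 6.1s + 10K_p = 0 gives ζ = 6.1/(2√(10K_p)).
Setting ζ = 0.2337: √(10K_p) = 6.1/(2·0.2337) = 13.05, so K_p = 170.4/10 = 17.

K_p = 17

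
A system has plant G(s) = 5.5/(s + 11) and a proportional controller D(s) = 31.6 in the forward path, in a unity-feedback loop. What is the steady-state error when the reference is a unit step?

0.0595

The loop is type 0. Static position error constant K_pos = D(0)·G(0) = 31.6·0.5 = 15.8.
Steady-state error to a unit step: e_ss = 1/(1+K_pos) = 1/16.8 = 0.0595.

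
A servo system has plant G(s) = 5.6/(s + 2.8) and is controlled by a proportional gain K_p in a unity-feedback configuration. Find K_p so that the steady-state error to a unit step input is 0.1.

K_p = 4.5

Steady-state error for a unit step on this type-0 loop is 1/(1 + K_p·G(0)).
G(0) = 2. Require 1/(1 + K_p·2) = 0.1, so 1 + 2·K_p = 10.
K_p = (10 − 1)/2 = 4.5.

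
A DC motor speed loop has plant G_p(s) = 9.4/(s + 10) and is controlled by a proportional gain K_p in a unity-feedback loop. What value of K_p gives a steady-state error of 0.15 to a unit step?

Steady-state error for a unit step on this type-0 loop is 1/(1 + K_p·G_p(0)).
G_p(0) = 0.94. Require 1/(1 + K_p·0.94) = 0.15, so 1 + 0.94·K_p = 6.667.
K_p = (6.667 − 1)/0.94 = 6.03.

K_p = 6.03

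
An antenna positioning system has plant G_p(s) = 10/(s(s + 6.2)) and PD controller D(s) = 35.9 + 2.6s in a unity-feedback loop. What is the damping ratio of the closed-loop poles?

Forward path: (35.9 + 2.6s)·10/(s(s+6.2)). The closed-loop characteristic equation is s² + (6.2 + 10·2.6)s + 10·35.9 = 0.
That is s² + 32.2s + 359 = 0, so ω_n = 18.95 rad/s and ζ = 32.2/(2·18.95) = 0.8497.

ζ = 0.85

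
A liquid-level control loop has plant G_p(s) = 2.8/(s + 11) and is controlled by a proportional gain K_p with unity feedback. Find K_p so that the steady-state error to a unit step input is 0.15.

K_p = 22.3

For a type-0 loop with proportional control, e_ss = 1/(1 + K_p·G_p(0)).
G_p(0) = 0.2545. Require 1/(1 + K_p·0.2545) = 0.15, so 1 + 0.2545·K_p = 6.667.
K_p = (6.667 − 1)/0.2545 = 22.3.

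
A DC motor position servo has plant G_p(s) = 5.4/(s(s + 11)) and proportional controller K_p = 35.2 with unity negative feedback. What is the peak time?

T_p = 0.248 s

The closed-loop denominator s² + 11s + 190.1 gives ω_n = √190.1 = 13.79 and ζ = 11/(2ω_n) = 0.3989.
Damped frequency ω_d = ω_n√(1−ζ²) = 12.64 rad/s, so peak time T_p = π/ω_d = 0.248 s.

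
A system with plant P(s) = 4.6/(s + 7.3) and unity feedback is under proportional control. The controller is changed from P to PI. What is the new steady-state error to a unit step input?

0

Adding integral action puts a pole at s = 0 in the forward path, raising the system type to 1; a type-1 loop has zero steady-state error to a step.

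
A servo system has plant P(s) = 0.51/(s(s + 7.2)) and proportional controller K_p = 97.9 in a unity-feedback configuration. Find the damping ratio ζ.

The closed-loop denominator is s(s+7.2) + 97.9·0.51 = s² + 7.2s + 49.93.
Matching s² + 2ζω_n s + ω_n²: ω_n = √49.93 = 7.066 rad/s and 2ζω_n = 7.2, so ζ = 7.2/(2·7.066) = 0.509.

ζ = 0.509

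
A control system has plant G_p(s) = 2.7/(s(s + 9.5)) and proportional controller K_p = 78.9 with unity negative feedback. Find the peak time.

The closed-loop denominator s² + 9.5s + 213 gives ω_n = √213 = 14.6 and ζ = 9.5/(2ω_n) = 0.3254.
Damped frequency ω_d = ω_n√(1−ζ²) = 13.8 rad/s, so peak time T_p = π/ω_d = 0.228 s.

T_p = 0.228 s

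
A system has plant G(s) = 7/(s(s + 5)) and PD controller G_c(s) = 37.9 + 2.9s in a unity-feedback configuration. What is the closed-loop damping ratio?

ζ = 0.777

Forward path: (37.9 + 2.9s)·7/(s(s+5)). The closed-loop characteristic equation is s² + (5 + 7·2.9)s + 7·37.9 = 0.
That is s² + 25.3s + 265.3 = 0, so ω_n = 16.29 rad/s and ζ = 25.3/(2·16.29) = 0.7766.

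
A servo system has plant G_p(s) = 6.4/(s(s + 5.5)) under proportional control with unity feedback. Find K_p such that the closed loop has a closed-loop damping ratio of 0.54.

Closed-loop characteristic equation: s² + 5.5s + K_p·6.4 = 0.
So ω_n = √(6.4K_p) and 2ζω_n = 5.5, giving ζ = 5.5/(2√(6.4K_p)).
Setting ζ = 0.54: √(6.4K_p) = 5.5/(2·0.54) = 5.093, so K_p = 25.93/6.4 = 4.05.

K_p = 4.05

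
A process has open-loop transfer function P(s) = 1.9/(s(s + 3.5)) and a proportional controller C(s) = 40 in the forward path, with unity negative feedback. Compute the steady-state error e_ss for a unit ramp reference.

The loop has one pole at the origin (type 1). Velocity error constant K_v = lim_{s→0} s·C(s)P(s) = 40·1.9/3.5 = 21.71.
Steady-state error to a unit ramp: e_ss = 1/K_v = 0.0461.

0.0461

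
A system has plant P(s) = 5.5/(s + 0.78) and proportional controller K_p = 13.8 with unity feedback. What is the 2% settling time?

Closed-loop transfer function: T(s) = K_p·P(s)/(1 + K_p·P(s)) = 75.9/(s + 0.78 + 75.9) = 75.9/(s + 76.68).
Time constant τ = 1/76.68 = 0.01304 s, so the 2% settling time is about 4τ = 0.0522 s.

T_s ≈ 0.0522 s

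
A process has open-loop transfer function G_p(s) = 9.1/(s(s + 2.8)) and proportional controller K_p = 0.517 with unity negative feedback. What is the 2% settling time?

T_s ≈ 2.86 s

From 1 + K_pG_p(s) = 0: s² + 2.8s + 4.705 = 0 ⇒ ω_n = 2.169, ζ = 0.6454.
2% settling time T_s ≈ 4/(ζω_n) = 4/1.4 = 2.86 s.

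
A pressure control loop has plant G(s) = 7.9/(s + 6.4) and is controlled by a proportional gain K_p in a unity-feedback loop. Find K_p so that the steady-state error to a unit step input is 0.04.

K_p = 19.4

The loop is type 0, so e_ss(step) = 1/(1 + K_pos) with K_pos = K_p·G(0).
G(0) = 1.234. Require 1/(1 + K_p·1.234) = 0.04, so 1 + 1.234·K_p = 25.
K_p = (25 − 1)/1.234 = 19.4.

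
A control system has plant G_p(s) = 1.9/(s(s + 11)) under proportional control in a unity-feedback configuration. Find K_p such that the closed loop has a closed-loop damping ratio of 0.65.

K_p = 37.7

Closed-loop characteristic equation: s² + 11s + K_p·1.9 = 0.
So ω_n = √(1.9K_p) and 2ζω_n = 11, giving ζ = 11/(2√(1.9K_p)).
Setting ζ = 0.65: √(1.9K_p) = 11/(2·0.65) = 8.462, so K_p = 71.6/1.9 = 37.7.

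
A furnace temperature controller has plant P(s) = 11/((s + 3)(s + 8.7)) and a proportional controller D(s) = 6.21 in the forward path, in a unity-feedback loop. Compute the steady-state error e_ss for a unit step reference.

The loop is type 0. Static position error constant K_pos = D(0)·P(0) = 6.21·0.4215 = 2.617.
Steady-state error to a unit step: e_ss = 1/(1+K_pos) = 1/3.617 = 0.276.

0.276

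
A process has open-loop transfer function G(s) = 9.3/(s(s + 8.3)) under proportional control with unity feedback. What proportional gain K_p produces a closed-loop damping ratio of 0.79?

Closed-loop characteristic equation: s² + 8.3s + K_p·9.3 = 0.
So ω_n = √(9.3K_p) and 2ζω_n = 8.3, giving ζ = 8.3/(2√(9.3K_p)).
Setting ζ = 0.79: √(9.3K_p) = 8.3/(2·0.79) = 5.253, so K_p = 27.6/9.3 = 2.97.

K_p = 2.97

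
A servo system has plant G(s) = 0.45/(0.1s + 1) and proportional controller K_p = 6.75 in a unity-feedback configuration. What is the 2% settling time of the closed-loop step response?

Closed loop: T(s) = K_p·G/(1+K_p·G) = 3.038/(0.1s + 1 + 3.038), with pole at s = −(1 + 3.038)/0.1 = −40.38.
τ = 1/40.38 = 0.02477 s, so 2% settling time ≈ 4τ = 0.0991 s.

T_s ≈ 0.0991 s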